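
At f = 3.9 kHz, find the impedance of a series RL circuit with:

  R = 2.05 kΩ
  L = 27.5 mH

Step 1 — Angular frequency: ω = 2π·f = 2π·3900 = 2.45e+04 rad/s.
Step 2 — Component impedances:
  R: Z = R = 2050 Ω
  L: Z = jωL = j·2.45e+04·0.0275 = 0 + j673.9 Ω
Step 3 — Series combination: Z_total = R + L = 2050 + j673.9 Ω = 2158∠18.2° Ω.

Z = 2050 + j673.9 Ω = 2158∠18.2° Ω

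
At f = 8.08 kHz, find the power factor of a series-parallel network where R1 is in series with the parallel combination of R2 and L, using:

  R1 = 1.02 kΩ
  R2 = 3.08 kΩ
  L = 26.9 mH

Step 1 — Angular frequency: ω = 2π·f = 2π·8080 = 5.077e+04 rad/s.
Step 2 — Component impedances:
  R1: Z = R = 1020 Ω
  R2: Z = R = 3080 Ω
  L: Z = jωL = j·5.077e+04·0.0269 = 0 + j1366 Ω
Step 3 — Parallel branch: R2 || L = 1/(1/R2 + 1/L) = 506 + j1141 Ω.
Step 4 — Series with R1: Z_total = R1 + (R2 || L) = 1526 + j1141 Ω = 1906∠36.8° Ω.
Step 5 — Power factor: PF = cos(φ) = Re(Z)/|Z| = 1526/1905.6 = 0.8008.
Step 6 — Type: Im(Z) = 1141 ⇒ lagging (phase φ = 36.8°).

PF = 0.8008 (lagging, φ = 36.8°)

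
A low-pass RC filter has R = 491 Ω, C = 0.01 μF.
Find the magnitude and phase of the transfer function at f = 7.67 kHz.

Step 1 — Angular frequency: ω = 2π·7670 = 4.819e+04 rad/s.
Step 2 — Transfer function: H(jω) = 1/(1 + jωRC).
Step 3 — Denominator: 1 + jωRC = 1 + j·4.819e+04·491·1e-08 = 1 + j0.2366.
Step 4 — H = 0.947 - j0.2241.
Step 5 — Magnitude: |H| = 0.9731 (-0.2 dB); phase: φ = -13.3°.

|H| = 0.9731 (-0.2 dB), φ = -13.3°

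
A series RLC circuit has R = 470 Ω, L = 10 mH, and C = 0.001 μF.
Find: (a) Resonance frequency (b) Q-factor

Step 1 — Resonance condition Im(Z)=0 gives ω₀ = 1/√(LC).
Step 2 — ω₀ = 1/√(0.01·1e-09) = 3.162e+05 rad/s.
Step 3 — f₀ = ω₀/(2π) = 5.033e+04 Hz.
Step 4 — Series Q: Q = ω₀L/R = 3.162e+05·0.01/470 = 6.728.

(a) f₀ = 5.033e+04 Hz  (b) Q = 6.728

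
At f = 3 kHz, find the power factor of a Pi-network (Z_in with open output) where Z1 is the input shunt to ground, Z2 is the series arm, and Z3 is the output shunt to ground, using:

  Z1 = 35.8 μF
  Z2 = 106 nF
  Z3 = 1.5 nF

Step 1 — Angular frequency: ω = 2π·f = 2π·3000 = 1.885e+04 rad/s.
Step 2 — Component impedances:
  Z1: Z = 1/(jωC) = -j/(ω·C) = 0 - j1.482 Ω
  Z2: Z = 1/(jωC) = -j/(ω·C) = 0 - j500.5 Ω
  Z3: Z = 1/(jωC) = -j/(ω·C) = 0 - j3.537e+04 Ω
Step 3 — With open output, the series arm Z2 and the output shunt Z3 appear in series to ground: Z2 + Z3 = 0 - j3.587e+04 Ω.
Step 4 — Parallel with input shunt Z1: Z_in = Z1 || (Z2 + Z3) = 0 - j1.482 Ω = 1.482∠-90.0° Ω.
Step 5 — Power factor: PF = cos(φ) = Re(Z)/|Z| = 0/1.482 = 0.
Step 6 — Type: Im(Z) = -1.482 ⇒ leading (phase φ = -90.0°).

PF = 0 (leading, φ = -90.0°)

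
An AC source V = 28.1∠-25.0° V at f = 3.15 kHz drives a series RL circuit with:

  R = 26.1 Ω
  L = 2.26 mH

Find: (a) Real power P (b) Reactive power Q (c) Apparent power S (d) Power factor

Step 1 — Angular frequency: ω = 2π·f = 2π·3150 = 1.979e+04 rad/s.
Step 2 — Component impedances:
  R: Z = R = 26.1 Ω
  L: Z = jωL = j·1.979e+04·0.00226 = 0 + j44.73 Ω
Step 3 — Series combination: Z_total = R + L = 26.1 + j44.73 Ω = 51.79∠59.7° Ω.
Step 4 — Source phasor: V = 28.1∠-25.0° V = 25.47 - j11.88 V.
Step 5 — Current: I = V / Z = 0.04978 - j0.5403 A = 0.5426∠-84.7° A.
Step 6 — Complex power: S = V·I* = 7.684 + j13.17 VA.
Step 7 — Real power: P = Re(S) = 7.684 W.
Step 8 — Reactive power: Q = Im(S) = 13.17 VAR.
Step 9 — Apparent power: |S| = 15.25 VA.
Step 10 — Power factor: PF = P/|S| = 0.504 (lagging).

(a) P = 7.684 W  (b) Q = 13.17 VAR  (c) S = 15.25 VA  (d) PF = 0.504 (lagging)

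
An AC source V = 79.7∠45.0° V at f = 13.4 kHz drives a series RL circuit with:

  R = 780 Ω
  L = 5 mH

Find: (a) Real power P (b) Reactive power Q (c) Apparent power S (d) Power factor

Step 1 — Angular frequency: ω = 2π·f = 2π·1.34e+04 = 8.419e+04 rad/s.
Step 2 — Component impedances:
  R: Z = R = 780 Ω
  L: Z = jωL = j·8.419e+04·0.005 = 0 + j421 Ω
Step 3 — Series combination: Z_total = R + L = 780 + j421 Ω = 886.4∠28.4° Ω.
Step 4 — Source phasor: V = 79.7∠45.0° V = 56.36 + j56.36 V.
Step 5 — Current: I = V / Z = 0.08615 + j0.02575 A = 0.08992∠16.6° A.
Step 6 — Complex power: S = V·I* = 6.307 + j3.404 VA.
Step 7 — Real power: P = Re(S) = 6.307 W.
Step 8 — Reactive power: Q = Im(S) = 3.404 VAR.
Step 9 — Apparent power: |S| = 7.167 VA.
Step 10 — Power factor: PF = P/|S| = 0.88 (lagging).

(a) P = 6.307 W  (b) Q = 3.404 VAR  (c) S = 7.167 VA  (d) PF = 0.88 (lagging)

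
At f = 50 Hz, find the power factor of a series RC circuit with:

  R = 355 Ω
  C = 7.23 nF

Step 1 — Angular frequency: ω = 2π·f = 2π·50 = 314.2 rad/s.
Step 2 — Component impedances:
  R: Z = R = 355 Ω
  C: Z = 1/(jωC) = -j/(ω·C) = 0 - j4.403e+05 Ω
Step 3 — Series combination: Z_total = R + C = 355 - j4.403e+05 Ω = 4.403e+05∠-90.0° Ω.
Step 4 — Power factor: PF = cos(φ) = Re(Z)/|Z| = 355/4.403e+05 = 0.0008063.
Step 5 — Type: Im(Z) = -4.403e+05 ⇒ leading (phase φ = -90.0°).

PF = 0.0008063 (leading, φ = -90.0°)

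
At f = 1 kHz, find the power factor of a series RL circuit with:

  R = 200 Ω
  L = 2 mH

Step 1 — Angular frequency: ω = 2π·f = 2π·1000 = 6283 rad/s.
Step 2 — Component impedances:
  R: Z = R = 200 Ω
  L: Z = jωL = j·6283·0.002 = 0 + j12.57 Ω
Step 3 — Series combination: Z_total = R + L = 200 + j12.57 Ω = 200.4∠3.6° Ω.
Step 4 — Power factor: PF = cos(φ) = Re(Z)/|Z| = 200/200.4 = 0.998.
Step 5 — Type: Im(Z) = 12.57 ⇒ lagging (phase φ = 3.6°).

PF = 0.998 (lagging, φ = 3.6°)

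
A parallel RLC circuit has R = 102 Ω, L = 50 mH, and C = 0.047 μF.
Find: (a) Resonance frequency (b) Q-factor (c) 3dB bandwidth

Step 1 — Resonance: ω₀ = 1/√(LC) = 1/√(0.05·4.7e-08) = 2.063e+04 rad/s.
Step 2 — f₀ = ω₀/(2π) = 3283 Hz.
Step 3 — Parallel Q: Q = R/(ω₀L) = 102/(2.063e+04·0.05) = 0.09889.
Step 4 — Bandwidth: Δω = ω₀/Q = 2.086e+05 rad/s; BW = Δω/(2π) = 3.32e+04 Hz.

(a) f₀ = 3283 Hz  (b) Q = 0.09889  (c) BW = 3.32e+04 Hz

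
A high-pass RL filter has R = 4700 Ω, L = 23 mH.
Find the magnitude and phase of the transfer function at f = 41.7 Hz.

Step 1 — Angular frequency: ω = 2π·41.7 = 262 rad/s.
Step 2 — Transfer function: H(jω) = jωL/(R + jωL).
Step 3 — Numerator jωL = j·6.026; denominator R + jωL = 4700 + j6.026.
Step 4 — H = 1.644e-06 + j0.001282.
Step 5 — Magnitude: |H| = 0.001282 (-57.8 dB); phase: φ = 89.9°.

|H| = 0.001282 (-57.8 dB), φ = 89.9°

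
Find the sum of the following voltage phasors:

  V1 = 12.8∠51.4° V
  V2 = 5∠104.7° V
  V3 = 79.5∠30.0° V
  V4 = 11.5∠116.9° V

Step 1 — Convert each phasor to rectangular form:
  V1 = 12.8·(cos(51.4°) + j·sin(51.4°)) = 7.986 + j10 V
  V2 = 5·(cos(104.7°) + j·sin(104.7°)) = -1.269 + j4.836 V
  V3 = 79.5·(cos(30.0°) + j·sin(30.0°)) = 68.85 + j39.75 V
  V4 = 11.5·(cos(116.9°) + j·sin(116.9°)) = -5.203 + j10.26 V
Step 2 — Sum components: V_total = 70.36 + j64.85 V.
Step 3 — Convert to polar: |V_total| = 95.69 V, ∠V_total = 42.7°.

V_total = 95.69∠42.7° V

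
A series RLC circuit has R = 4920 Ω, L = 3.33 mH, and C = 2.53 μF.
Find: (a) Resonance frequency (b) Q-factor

Step 1 — Resonance condition Im(Z)=0 gives ω₀ = 1/√(LC).
Step 2 — ω₀ = 1/√(0.00333·2.53e-06) = 1.089e+04 rad/s.
Step 3 — f₀ = ω₀/(2π) = 1734 Hz.
Step 4 — Series Q: Q = ω₀L/R = 1.089e+04·0.00333/4920 = 0.007374.

(a) f₀ = 1734 Hz  (b) Q = 0.007374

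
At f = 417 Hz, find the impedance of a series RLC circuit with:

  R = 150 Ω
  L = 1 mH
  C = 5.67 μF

Step 1 — Angular frequency: ω = 2π·f = 2π·417 = 2620 rad/s.
Step 2 — Component impedances:
  R: Z = R = 150 Ω
  L: Z = jωL = j·2620·0.001 = 0 + j2.62 Ω
  C: Z = 1/(jωC) = -j/(ω·C) = 0 - j67.31 Ω
Step 3 — Series combination: Z_total = R + L + C = 150 - j64.69 Ω = 163.4∠-23.3° Ω.

Z = 150 - j64.69 Ω = 163.4∠-23.3° Ω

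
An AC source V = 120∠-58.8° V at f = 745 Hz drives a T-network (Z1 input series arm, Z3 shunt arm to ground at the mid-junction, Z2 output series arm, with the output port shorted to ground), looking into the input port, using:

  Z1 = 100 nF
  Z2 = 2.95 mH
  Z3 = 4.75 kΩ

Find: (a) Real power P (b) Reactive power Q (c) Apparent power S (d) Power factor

Step 1 — Angular frequency: ω = 2π·f = 2π·745 = 4681 rad/s.
Step 2 — Component impedances:
  Z1: Z = 1/(jωC) = -j/(ω·C) = 0 - j2136 Ω
  Z2: Z = jωL = j·4681·0.00295 = 0 + j13.81 Ω
  Z3: Z = R = 4750 Ω
Step 3 — With the output port shorted to ground, the output series arm Z2 runs from the junction to ground; the shunt arm Z3 also runs from the junction to ground. They appear in parallel: Z3 || Z2 = 0.04014 + j13.81 Ω.
Step 4 — Series with input arm Z1: Z_in = Z1 + (Z3 || Z2) = 0.04014 - j2122 Ω = 2122∠-90.0° Ω.
Step 5 — Source phasor: V = 120∠-58.8° V = 62.16 - j102.6 V.
Step 6 — Current: I = V / Z = 0.04836 + j0.02929 A = 0.05654∠31.2° A.
Step 7 — Complex power: S = V·I* = 0.0001283 - j6.784 VA.
Step 8 — Real power: P = Re(S) = 0.0001283 W.
Step 9 — Reactive power: Q = Im(S) = -6.784 VAR.
Step 10 — Apparent power: |S| = 6.784 VA.
Step 11 — Power factor: PF = P/|S| = 1.891e-05 (leading).

(a) P = 0.0001283 W  (b) Q = -6.784 VAR  (c) S = 6.784 VA  (d) PF = 1.891e-05 (leading)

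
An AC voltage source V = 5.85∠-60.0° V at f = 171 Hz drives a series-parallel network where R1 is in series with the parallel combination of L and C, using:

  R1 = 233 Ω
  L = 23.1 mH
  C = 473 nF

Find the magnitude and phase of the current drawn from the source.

Step 1 — Angular frequency: ω = 2π·f = 2π·171 = 1074 rad/s.
Step 2 — Component impedances:
  R1: Z = R = 233 Ω
  L: Z = jωL = j·1074·0.0231 = 0 + j24.82 Ω
  C: Z = 1/(jωC) = -j/(ω·C) = 0 - j1968 Ω
Step 3 — Parallel branch: L || C = 1/(1/L + 1/C) = 0 + j25.14 Ω.
Step 4 — Series with R1: Z_total = R1 + (L || C) = 233 + j25.14 Ω = 234.4∠6.2° Ω.
Step 5 — Source phasor: V = 5.85∠-60.0° V = 2.925 - j5.066 V.
Step 6 — Ohm's law: I = V / Z_total = (2.925 - j5.066) / (233 + j25.14) = 0.01009 - j0.02283 A.
Step 7 — Convert to polar: |I| = 0.02496 A, ∠I = -66.2°.

I = 0.02496∠-66.2° A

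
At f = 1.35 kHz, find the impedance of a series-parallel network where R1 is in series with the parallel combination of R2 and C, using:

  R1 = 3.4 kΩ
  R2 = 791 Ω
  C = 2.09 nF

Step 1 — Angular frequency: ω = 2π·f = 2π·1350 = 8482 rad/s.
Step 2 — Component impedances:
  R1: Z = R = 3400 Ω
  R2: Z = R = 791 Ω
  C: Z = 1/(jωC) = -j/(ω·C) = 0 - j5.641e+04 Ω
Step 3 — Parallel branch: R2 || C = 1/(1/R2 + 1/C) = 790.8 - j11.09 Ω.
Step 4 — Series with R1: Z_total = R1 + (R2 || C) = 4191 - j11.09 Ω = 4191∠-0.2° Ω.

Z = 4191 - j11.09 Ω = 4191∠-0.2° Ω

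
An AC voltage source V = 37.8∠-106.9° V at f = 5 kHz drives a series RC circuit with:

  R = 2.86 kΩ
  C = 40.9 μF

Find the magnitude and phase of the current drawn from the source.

Step 1 — Angular frequency: ω = 2π·f = 2π·5000 = 3.142e+04 rad/s.
Step 2 — Component impedances:
  R: Z = R = 2860 Ω
  C: Z = 1/(jωC) = -j/(ω·C) = 0 - j0.7783 Ω
Step 3 — Series combination: Z_total = R + C = 2860 - j0.7783 Ω = 2860∠-0.0° Ω.
Step 4 — Source phasor: V = 37.8∠-106.9° V = -10.99 - j36.17 V.
Step 5 — Ohm's law: I = V / Z_total = (-10.99 - j36.17) / (2860 - j0.7783) = -0.003839 - j0.01265 A.
Step 6 — Convert to polar: |I| = 0.01322 A, ∠I = -106.9°.

I = 0.01322∠-106.9° A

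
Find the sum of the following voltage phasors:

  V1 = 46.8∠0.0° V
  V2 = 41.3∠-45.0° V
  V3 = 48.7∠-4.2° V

Step 1 — Convert each phasor to rectangular form:
  V1 = 46.8·(cos(0.0°) + j·sin(0.0°)) = 46.8 V
  V2 = 41.3·(cos(-45.0°) + j·sin(-45.0°)) = 29.2 - j29.2 V
  V3 = 48.7·(cos(-4.2°) + j·sin(-4.2°)) = 48.57 - j3.567 V
Step 2 — Sum components: V_total = 124.6 - j32.77 V.
Step 3 — Convert to polar: |V_total| = 128.8 V, ∠V_total = -14.7°.

V_total = 128.8∠-14.7° V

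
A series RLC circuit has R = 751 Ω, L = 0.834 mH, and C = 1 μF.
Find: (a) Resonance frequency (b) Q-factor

Step 1 — Resonance condition Im(Z)=0 gives ω₀ = 1/√(LC).
Step 2 — ω₀ = 1/√(0.000834·1e-06) = 3.463e+04 rad/s.
Step 3 — f₀ = ω₀/(2π) = 5511 Hz.
Step 4 — Series Q: Q = ω₀L/R = 3.463e+04·0.000834/751 = 0.03845.

(a) f₀ = 5511 Hz  (b) Q = 0.03845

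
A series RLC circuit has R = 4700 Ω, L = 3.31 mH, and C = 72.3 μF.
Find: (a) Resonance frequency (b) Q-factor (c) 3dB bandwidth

Step 1 — Resonance condition Im(Z)=0 gives ω₀ = 1/√(LC).
Step 2 — ω₀ = 1/√(0.00331·7.23e-05) = 2044 rad/s.
Step 3 — f₀ = ω₀/(2π) = 325.3 Hz.
Step 4 — Series Q: Q = ω₀L/R = 2044·0.00331/4700 = 0.00144.
Step 5 — 3dB bandwidth: Δω = ω₀/Q = 1.42e+06 rad/s; BW = Δω/(2π) = 2.26e+05 Hz.

(a) f₀ = 325.3 Hz  (b) Q = 0.00144  (c) BW = 2.26e+05 Hz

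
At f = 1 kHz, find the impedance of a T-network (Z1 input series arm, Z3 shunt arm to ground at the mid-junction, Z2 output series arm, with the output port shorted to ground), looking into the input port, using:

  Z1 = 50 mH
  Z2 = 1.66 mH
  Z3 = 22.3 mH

Step 1 — Angular frequency: ω = 2π·f = 2π·1000 = 6283 rad/s.
Step 2 — Component impedances:
  Z1: Z = jωL = j·6283·0.05 = 0 + j314.2 Ω
  Z2: Z = jωL = j·6283·0.00166 = 0 + j10.43 Ω
  Z3: Z = jωL = j·6283·0.0223 = 0 + j140.1 Ω
Step 3 — With the output port shorted to ground, the output series arm Z2 runs from the junction to ground; the shunt arm Z3 also runs from the junction to ground. They appear in parallel: Z3 || Z2 = 0 + j9.707 Ω.
Step 4 — Series with input arm Z1: Z_in = Z1 + (Z3 || Z2) = 0 + j323.9 Ω = 323.9∠90.0° Ω.

Z = 0 + j323.9 Ω = 323.9∠90.0° Ω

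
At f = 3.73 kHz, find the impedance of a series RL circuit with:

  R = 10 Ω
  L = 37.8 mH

Step 1 — Angular frequency: ω = 2π·f = 2π·3730 = 2.344e+04 rad/s.
Step 2 — Component impedances:
  R: Z = R = 10 Ω
  L: Z = jωL = j·2.344e+04·0.0378 = 0 + j885.9 Ω
Step 3 — Series combination: Z_total = R + L = 10 + j885.9 Ω = 885.9∠89.4° Ω.

Z = 10 + j885.9 Ω = 885.9∠89.4° Ω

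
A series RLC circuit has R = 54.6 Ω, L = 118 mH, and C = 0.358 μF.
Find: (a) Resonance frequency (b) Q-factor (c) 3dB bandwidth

Step 1 — Resonance: ω₀ = 1/√(LC) = 1/√(0.118·3.58e-07) = 4865 rad/s.
Step 2 — f₀ = ω₀/(2π) = 774.4 Hz.
Step 3 — Series Q: Q = ω₀L/R = 4865·0.118/54.6 = 10.51.
Step 4 — Bandwidth: Δω = ω₀/Q = 462.7 rad/s; BW = Δω/(2π) = 73.64 Hz.

(a) f₀ = 774.4 Hz  (b) Q = 10.51  (c) BW = 73.64 Hz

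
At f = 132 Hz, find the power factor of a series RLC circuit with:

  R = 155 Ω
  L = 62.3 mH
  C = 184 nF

Step 1 — Angular frequency: ω = 2π·f = 2π·132 = 829.4 rad/s.
Step 2 — Component impedances:
  R: Z = R = 155 Ω
  L: Z = jωL = j·829.4·0.0623 = 0 + j51.67 Ω
  C: Z = 1/(jωC) = -j/(ω·C) = 0 - j6553 Ω
Step 3 — Series combination: Z_total = R + L + C = 155 - j6501 Ω = 6503∠-88.6° Ω.
Step 4 — Power factor: PF = cos(φ) = Re(Z)/|Z| = 155/6503 = 0.02384.
Step 5 — Type: Im(Z) = -6501 ⇒ leading (phase φ = -88.6°).

PF = 0.02384 (leading, φ = -88.6°)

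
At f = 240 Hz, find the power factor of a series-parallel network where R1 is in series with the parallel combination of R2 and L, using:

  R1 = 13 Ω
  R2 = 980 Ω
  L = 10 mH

Step 1 — Angular frequency: ω = 2π·f = 2π·240 = 1508 rad/s.
Step 2 — Component impedances:
  R1: Z = R = 13 Ω
  R2: Z = R = 980 Ω
  L: Z = jωL = j·1508·0.01 = 0 + j15.08 Ω
Step 3 — Parallel branch: R2 || L = 1/(1/R2 + 1/L) = 0.232 + j15.08 Ω.
Step 4 — Series with R1: Z_total = R1 + (R2 || L) = 13.23 + j15.08 Ω = 20.06∠48.7° Ω.
Step 5 — Power factor: PF = cos(φ) = Re(Z)/|Z| = 13.232/20.0592 = 0.6596.
Step 6 — Type: Im(Z) = 15.08 ⇒ lagging (phase φ = 48.7°).

PF = 0.6596 (lagging, φ = 48.7°)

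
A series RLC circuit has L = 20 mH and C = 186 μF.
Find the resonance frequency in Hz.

Step 1 — Resonance condition Im(Z)=0 gives ω₀ = 1/√(LC).
Step 2 — ω₀ = 1/√(0.02·0.000186) = 518.5 rad/s.
Step 3 — f₀ = ω₀/(2π) = 82.52 Hz.

f₀ = 82.52 Hz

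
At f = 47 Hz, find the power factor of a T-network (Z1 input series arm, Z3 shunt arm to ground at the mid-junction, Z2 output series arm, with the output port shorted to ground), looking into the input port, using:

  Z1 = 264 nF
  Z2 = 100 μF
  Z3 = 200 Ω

Step 1 — Angular frequency: ω = 2π·f = 2π·47 = 295.3 rad/s.
Step 2 — Component impedances:
  Z1: Z = 1/(jωC) = -j/(ω·C) = 0 - j1.283e+04 Ω
  Z2: Z = 1/(jωC) = -j/(ω·C) = 0 - j33.86 Ω
  Z3: Z = R = 200 Ω
Step 3 — With the output port shorted to ground, the output series arm Z2 runs from the junction to ground; the shunt arm Z3 also runs from the junction to ground. They appear in parallel: Z3 || Z2 = 5.574 - j32.92 Ω.
Step 4 — Series with input arm Z1: Z_in = Z1 + (Z3 || Z2) = 5.574 - j1.286e+04 Ω = 1.286e+04∠-90.0° Ω.
Step 5 — Power factor: PF = cos(φ) = Re(Z)/|Z| = 5.574/1.286e+04 = 0.0004334.
Step 6 — Type: Im(Z) = -1.286e+04 ⇒ leading (phase φ = -90.0°).

PF = 0.0004334 (leading, φ = -90.0°)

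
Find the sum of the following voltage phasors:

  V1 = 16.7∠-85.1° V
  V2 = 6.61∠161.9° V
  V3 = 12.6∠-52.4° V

Step 1 — Convert each phasor to rectangular form:
  V1 = 16.7·(cos(-85.1°) + j·sin(-85.1°)) = 1.426 - j16.64 V
  V2 = 6.61·(cos(161.9°) + j·sin(161.9°)) = -6.283 + j2.054 V
  V3 = 12.6·(cos(-52.4°) + j·sin(-52.4°)) = 7.688 - j9.983 V
Step 2 — Sum components: V_total = 2.831 - j24.57 V.
Step 3 — Convert to polar: |V_total| = 24.73 V, ∠V_total = -83.4°.

V_total = 24.73∠-83.4° V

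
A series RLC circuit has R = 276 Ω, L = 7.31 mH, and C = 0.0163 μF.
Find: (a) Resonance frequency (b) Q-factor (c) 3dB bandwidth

Step 1 — Resonance: ω₀ = 1/√(LC) = 1/√(0.00731·1.63e-08) = 9.161e+04 rad/s.
Step 2 — f₀ = ω₀/(2π) = 1.458e+04 Hz.
Step 3 — Series Q: Q = ω₀L/R = 9.161e+04·0.00731/276 = 2.426.
Step 4 — Bandwidth: Δω = ω₀/Q = 3.776e+04 rad/s; BW = Δω/(2π) = 6009 Hz.

(a) f₀ = 1.458e+04 Hz  (b) Q = 2.426  (c) BW = 6009 Hz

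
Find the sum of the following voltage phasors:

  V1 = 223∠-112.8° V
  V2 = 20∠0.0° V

Step 1 — Convert each phasor to rectangular form:
  V1 = 223·(cos(-112.8°) + j·sin(-112.8°)) = -86.42 - j205.6 V
  V2 = 20·(cos(0.0°) + j·sin(0.0°)) = 20 V
Step 2 — Sum components: V_total = -66.42 - j205.6 V.
Step 3 — Convert to polar: |V_total| = 216 V, ∠V_total = -107.9°.

V_total = 216∠-107.9° V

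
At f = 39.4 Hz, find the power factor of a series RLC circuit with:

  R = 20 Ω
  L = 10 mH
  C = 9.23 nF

Step 1 — Angular frequency: ω = 2π·f = 2π·39.4 = 247.6 rad/s.
Step 2 — Component impedances:
  R: Z = R = 20 Ω
  L: Z = jωL = j·247.6·0.01 = 0 + j2.476 Ω
  C: Z = 1/(jωC) = -j/(ω·C) = 0 - j4.376e+05 Ω
Step 3 — Series combination: Z_total = R + L + C = 20 - j4.376e+05 Ω = 4.376e+05∠-90.0° Ω.
Step 4 — Power factor: PF = cos(φ) = Re(Z)/|Z| = 20/4.376e+05 = 4.57e-05.
Step 5 — Type: Im(Z) = -4.376e+05 ⇒ leading (phase φ = -90.0°).

PF = 4.57e-05 (leading, φ = -90.0°)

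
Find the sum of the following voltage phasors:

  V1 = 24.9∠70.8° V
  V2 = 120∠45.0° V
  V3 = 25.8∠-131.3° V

Step 1 — Convert each phasor to rectangular form:
  V1 = 24.9·(cos(70.8°) + j·sin(70.8°)) = 8.189 + j23.51 V
  V2 = 120·(cos(45.0°) + j·sin(45.0°)) = 84.85 + j84.85 V
  V3 = 25.8·(cos(-131.3°) + j·sin(-131.3°)) = -17.03 - j19.38 V
Step 2 — Sum components: V_total = 76.01 + j88.99 V.
Step 3 — Convert to polar: |V_total| = 117 V, ∠V_total = 49.5°.

V_total = 117∠49.5° V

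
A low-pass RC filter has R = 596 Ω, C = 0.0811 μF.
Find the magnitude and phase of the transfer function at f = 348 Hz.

Step 1 — Angular frequency: ω = 2π·348 = 2187 rad/s.
Step 2 — Transfer function: H(jω) = 1/(1 + jωRC).
Step 3 — Denominator: 1 + jωRC = 1 + j·2187·596·8.11e-08 = 1 + j0.1057.
Step 4 — H = 0.989 - j0.1045.
Step 5 — Magnitude: |H| = 0.9945 (-0.0 dB); phase: φ = -6.0°.

|H| = 0.9945 (-0.0 dB), φ = -6.0°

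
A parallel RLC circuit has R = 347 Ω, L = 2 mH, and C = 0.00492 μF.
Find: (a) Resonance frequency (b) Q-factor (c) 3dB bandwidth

Step 1 — Resonance: ω₀ = 1/√(LC) = 1/√(0.002·4.92e-09) = 3.188e+05 rad/s.
Step 2 — f₀ = ω₀/(2π) = 5.074e+04 Hz.
Step 3 — Parallel Q: Q = R/(ω₀L) = 347/(3.188e+05·0.002) = 0.5442.
Step 4 — Bandwidth: Δω = ω₀/Q = 5.857e+05 rad/s; BW = Δω/(2π) = 9.322e+04 Hz.

(a) f₀ = 5.074e+04 Hz  (b) Q = 0.5442  (c) BW = 9.322e+04 Hz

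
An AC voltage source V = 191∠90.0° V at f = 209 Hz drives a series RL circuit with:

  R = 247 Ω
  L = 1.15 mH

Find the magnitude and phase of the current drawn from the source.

Step 1 — Angular frequency: ω = 2π·f = 2π·209 = 1313 rad/s.
Step 2 — Component impedances:
  R: Z = R = 247 Ω
  L: Z = jωL = j·1313·0.00115 = 0 + j1.51 Ω
Step 3 — Series combination: Z_total = R + L = 247 + j1.51 Ω = 247∠0.4° Ω.
Step 4 — Source phasor: V = 191∠90.0° V = 0 + j191 V.
Step 5 — Ohm's law: I = V / Z_total = (0 + j191) / (247 + j1.51) = 0.004728 + j0.7733 A.
Step 6 — Convert to polar: |I| = 0.7733 A, ∠I = 89.6°.

I = 0.7733∠89.6° A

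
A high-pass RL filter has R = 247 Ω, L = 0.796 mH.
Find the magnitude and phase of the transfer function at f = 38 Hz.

Step 1 — Angular frequency: ω = 2π·38 = 238.8 rad/s.
Step 2 — Transfer function: H(jω) = jωL/(R + jωL).
Step 3 — Numerator jωL = j·0.1901; denominator R + jωL = 247 + j0.1901.
Step 4 — H = 5.921e-07 + j0.0007694.
Step 5 — Magnitude: |H| = 0.0007694 (-62.3 dB); phase: φ = 90.0°.

|H| = 0.0007694 (-62.3 dB), φ = 90.0°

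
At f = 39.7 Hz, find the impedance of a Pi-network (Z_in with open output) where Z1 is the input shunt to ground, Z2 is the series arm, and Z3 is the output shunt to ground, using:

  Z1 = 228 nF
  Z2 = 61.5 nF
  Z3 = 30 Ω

Step 1 — Angular frequency: ω = 2π·f = 2π·39.7 = 249.4 rad/s.
Step 2 — Component impedances:
  Z1: Z = 1/(jωC) = -j/(ω·C) = 0 - j1.758e+04 Ω
  Z2: Z = 1/(jωC) = -j/(ω·C) = 0 - j6.519e+04 Ω
  Z3: Z = R = 30 Ω
Step 3 — With open output, the series arm Z2 and the output shunt Z3 appear in series to ground: Z2 + Z3 = 30 - j6.519e+04 Ω.
Step 4 — Parallel with input shunt Z1: Z_in = Z1 || (Z2 + Z3) = 1.354 - j1.385e+04 Ω = 1.385e+04∠-90.0° Ω.

Z = 1.354 - j1.385e+04 Ω = 1.385e+04∠-90.0° Ω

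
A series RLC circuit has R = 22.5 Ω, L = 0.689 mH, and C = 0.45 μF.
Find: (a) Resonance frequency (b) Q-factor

Step 1 — Resonance condition Im(Z)=0 gives ω₀ = 1/√(LC).
Step 2 — ω₀ = 1/√(0.000689·4.5e-07) = 5.679e+04 rad/s.
Step 3 — f₀ = ω₀/(2π) = 9039 Hz.
Step 4 — Series Q: Q = ω₀L/R = 5.679e+04·0.000689/22.5 = 1.739.

(a) f₀ = 9039 Hz  (b) Q = 1.739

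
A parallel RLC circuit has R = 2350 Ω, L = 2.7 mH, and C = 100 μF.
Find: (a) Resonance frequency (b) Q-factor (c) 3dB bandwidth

Step 1 — Resonance: ω₀ = 1/√(LC) = 1/√(0.0027·0.0001) = 1925 rad/s.
Step 2 — f₀ = ω₀/(2π) = 306.3 Hz.
Step 3 — Parallel Q: Q = R/(ω₀L) = 2350/(1925·0.0027) = 452.3.
Step 4 — Bandwidth: Δω = ω₀/Q = 4.255 rad/s; BW = Δω/(2π) = 0.6773 Hz.

(a) f₀ = 306.3 Hz  (b) Q = 452.3  (c) BW = 0.6773 Hz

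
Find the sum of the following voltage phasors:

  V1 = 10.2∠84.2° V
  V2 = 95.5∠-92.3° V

Step 1 — Convert each phasor to rectangular form:
  V1 = 10.2·(cos(84.2°) + j·sin(84.2°)) = 1.031 + j10.15 V
  V2 = 95.5·(cos(-92.3°) + j·sin(-92.3°)) = -3.833 - j95.42 V
Step 2 — Sum components: V_total = -2.802 - j85.28 V.
Step 3 — Convert to polar: |V_total| = 85.32 V, ∠V_total = -91.9°.

V_total = 85.32∠-91.9° V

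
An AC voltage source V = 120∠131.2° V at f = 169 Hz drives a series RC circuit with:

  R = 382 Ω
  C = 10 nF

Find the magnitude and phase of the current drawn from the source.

Step 1 — Angular frequency: ω = 2π·f = 2π·169 = 1062 rad/s.
Step 2 — Component impedances:
  R: Z = R = 382 Ω
  C: Z = 1/(jωC) = -j/(ω·C) = 0 - j9.417e+04 Ω
Step 3 — Series combination: Z_total = R + C = 382 - j9.417e+04 Ω = 9.418e+04∠-89.8° Ω.
Step 4 — Source phasor: V = 120∠131.2° V = -79.04 + j90.29 V.
Step 5 — Ohm's law: I = V / Z_total = (-79.04 + j90.29) / (382 - j9.417e+04) = -0.0009621 - j0.0008354 A.
Step 6 — Convert to polar: |I| = 0.001274 A, ∠I = -139.0°.

I = 0.001274∠-139.0° A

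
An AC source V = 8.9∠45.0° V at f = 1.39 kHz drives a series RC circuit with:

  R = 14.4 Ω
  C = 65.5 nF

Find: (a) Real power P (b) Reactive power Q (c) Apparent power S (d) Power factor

Step 1 — Angular frequency: ω = 2π·f = 2π·1390 = 8734 rad/s.
Step 2 — Component impedances:
  R: Z = R = 14.4 Ω
  C: Z = 1/(jωC) = -j/(ω·C) = 0 - j1748 Ω
Step 3 — Series combination: Z_total = R + C = 14.4 - j1748 Ω = 1748∠-89.5° Ω.
Step 4 — Source phasor: V = 8.9∠45.0° V = 6.293 + j6.293 V.
Step 5 — Current: I = V / Z = -0.00357 + j0.003629 A = 0.005091∠134.5° A.
Step 6 — Complex power: S = V·I* = 0.0003732 - j0.04531 VA.
Step 7 — Real power: P = Re(S) = 0.0003732 W.
Step 8 — Reactive power: Q = Im(S) = -0.04531 VAR.
Step 9 — Apparent power: |S| = 0.04531 VA.
Step 10 — Power factor: PF = P/|S| = 0.008237 (leading).

(a) P = 0.0003732 W  (b) Q = -0.04531 VAR  (c) S = 0.04531 VA  (d) PF = 0.008237 (leading)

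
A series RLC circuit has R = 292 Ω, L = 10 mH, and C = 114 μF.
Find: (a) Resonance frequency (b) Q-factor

Step 1 — Resonance condition Im(Z)=0 gives ω₀ = 1/√(LC).
Step 2 — ω₀ = 1/√(0.01·0.000114) = 936.6 rad/s.
Step 3 — f₀ = ω₀/(2π) = 149.1 Hz.
Step 4 — Series Q: Q = ω₀L/R = 936.6·0.01/292 = 0.03207.

(a) f₀ = 149.1 Hz  (b) Q = 0.03207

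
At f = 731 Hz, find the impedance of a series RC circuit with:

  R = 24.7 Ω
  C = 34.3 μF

Step 1 — Angular frequency: ω = 2π·f = 2π·731 = 4593 rad/s.
Step 2 — Component impedances:
  R: Z = R = 24.7 Ω
  C: Z = 1/(jωC) = -j/(ω·C) = 0 - j6.348 Ω
Step 3 — Series combination: Z_total = R + C = 24.7 - j6.348 Ω = 25.5∠-14.4° Ω.

Z = 24.7 - j6.348 Ω = 25.5∠-14.4° Ω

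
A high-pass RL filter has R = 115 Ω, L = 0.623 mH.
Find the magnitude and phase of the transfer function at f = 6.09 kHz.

Step 1 — Angular frequency: ω = 2π·6090 = 3.826e+04 rad/s.
Step 2 — Transfer function: H(jω) = jωL/(R + jωL).
Step 3 — Numerator jωL = j·23.84; denominator R + jωL = 115 + j23.84.
Step 4 — H = 0.0412 + j0.1988.
Step 5 — Magnitude: |H| = 0.203 (-13.9 dB); phase: φ = 78.3°.

|H| = 0.203 (-13.9 dB), φ = 78.3°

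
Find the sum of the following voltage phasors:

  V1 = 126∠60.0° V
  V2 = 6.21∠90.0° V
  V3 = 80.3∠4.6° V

Step 1 — Convert each phasor to rectangular form:
  V1 = 126·(cos(60.0°) + j·sin(60.0°)) = 63 + j109.1 V
  V2 = 6.21·(cos(90.0°) + j·sin(90.0°)) = 0 + j6.21 V
  V3 = 80.3·(cos(4.6°) + j·sin(4.6°)) = 80.04 + j6.44 V
Step 2 — Sum components: V_total = 143 + j121.8 V.
Step 3 — Convert to polar: |V_total| = 187.9 V, ∠V_total = 40.4°.

V_total = 187.9∠40.4° V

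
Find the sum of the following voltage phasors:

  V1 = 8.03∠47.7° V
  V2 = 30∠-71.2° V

Step 1 — Convert each phasor to rectangular form:
  V1 = 8.03·(cos(47.7°) + j·sin(47.7°)) = 5.404 + j5.939 V
  V2 = 30·(cos(-71.2°) + j·sin(-71.2°)) = 9.668 - j28.4 V
Step 2 — Sum components: V_total = 15.07 - j22.46 V.
Step 3 — Convert to polar: |V_total| = 27.05 V, ∠V_total = -56.1°.

V_total = 27.05∠-56.1° V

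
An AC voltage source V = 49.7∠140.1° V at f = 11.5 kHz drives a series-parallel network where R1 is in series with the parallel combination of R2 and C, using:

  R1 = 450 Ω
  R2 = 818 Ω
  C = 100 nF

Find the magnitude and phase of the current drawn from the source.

Step 1 — Angular frequency: ω = 2π·f = 2π·1.15e+04 = 7.226e+04 rad/s.
Step 2 — Component impedances:
  R1: Z = R = 450 Ω
  R2: Z = R = 818 Ω
  C: Z = 1/(jωC) = -j/(ω·C) = 0 - j138.4 Ω
Step 3 — Parallel branch: R2 || C = 1/(1/R2 + 1/C) = 22.76 - j134.5 Ω.
Step 4 — Series with R1: Z_total = R1 + (R2 || C) = 472.8 - j134.5 Ω = 491.5∠-15.9° Ω.
Step 5 — Source phasor: V = 49.7∠140.1° V = -38.13 + j31.88 V.
Step 6 — Ohm's law: I = V / Z_total = (-38.13 + j31.88) / (472.8 - j134.5) = -0.09236 + j0.04115 A.
Step 7 — Convert to polar: |I| = 0.1011 A, ∠I = 156.0°.

I = 0.1011∠156.0° A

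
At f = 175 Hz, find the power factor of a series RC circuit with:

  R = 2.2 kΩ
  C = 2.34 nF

Step 1 — Angular frequency: ω = 2π·f = 2π·175 = 1100 rad/s.
Step 2 — Component impedances:
  R: Z = R = 2200 Ω
  C: Z = 1/(jωC) = -j/(ω·C) = 0 - j3.887e+05 Ω
Step 3 — Series combination: Z_total = R + C = 2200 - j3.887e+05 Ω = 3.887e+05∠-89.7° Ω.
Step 4 — Power factor: PF = cos(φ) = Re(Z)/|Z| = 2200/3.887e+05 = 0.00566.
Step 5 — Type: Im(Z) = -3.887e+05 ⇒ leading (phase φ = -89.7°).

PF = 0.00566 (leading, φ = -89.7°)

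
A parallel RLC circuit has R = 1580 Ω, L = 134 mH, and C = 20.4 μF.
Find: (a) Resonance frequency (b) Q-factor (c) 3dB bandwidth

Step 1 — Resonance: ω₀ = 1/√(LC) = 1/√(0.134·2.04e-05) = 604.8 rad/s.
Step 2 — f₀ = ω₀/(2π) = 96.26 Hz.
Step 3 — Parallel Q: Q = R/(ω₀L) = 1580/(604.8·0.134) = 19.49.
Step 4 — Bandwidth: Δω = ω₀/Q = 31.03 rad/s; BW = Δω/(2π) = 4.938 Hz.

(a) f₀ = 96.26 Hz  (b) Q = 19.49  (c) BW = 4.938 Hz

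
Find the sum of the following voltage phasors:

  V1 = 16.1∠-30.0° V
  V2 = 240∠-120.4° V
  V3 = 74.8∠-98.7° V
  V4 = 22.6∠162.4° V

Step 1 — Convert each phasor to rectangular form:
  V1 = 16.1·(cos(-30.0°) + j·sin(-30.0°)) = 13.94 - j8.05 V
  V2 = 240·(cos(-120.4°) + j·sin(-120.4°)) = -121.4 - j207 V
  V3 = 74.8·(cos(-98.7°) + j·sin(-98.7°)) = -11.31 - j73.94 V
  V4 = 22.6·(cos(162.4°) + j·sin(162.4°)) = -21.54 + j6.834 V
Step 2 — Sum components: V_total = -140.4 - j282.2 V.
Step 3 — Convert to polar: |V_total| = 315.1 V, ∠V_total = -116.4°.

V_total = 315.1∠-116.4° V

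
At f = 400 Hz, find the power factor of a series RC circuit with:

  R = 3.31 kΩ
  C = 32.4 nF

Step 1 — Angular frequency: ω = 2π·f = 2π·400 = 2513 rad/s.
Step 2 — Component impedances:
  R: Z = R = 3310 Ω
  C: Z = 1/(jωC) = -j/(ω·C) = 0 - j1.228e+04 Ω
Step 3 — Series combination: Z_total = R + C = 3310 - j1.228e+04 Ω = 1.272e+04∠-74.9° Ω.
Step 4 — Power factor: PF = cos(φ) = Re(Z)/|Z| = 3310/1.272e+04 = 0.2602.
Step 5 — Type: Im(Z) = -1.228e+04 ⇒ leading (phase φ = -74.9°).

PF = 0.2602 (leading, φ = -74.9°)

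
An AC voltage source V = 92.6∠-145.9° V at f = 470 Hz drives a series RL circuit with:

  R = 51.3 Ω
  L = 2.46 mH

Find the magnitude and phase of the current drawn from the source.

Step 1 — Angular frequency: ω = 2π·f = 2π·470 = 2953 rad/s.
Step 2 — Component impedances:
  R: Z = R = 51.3 Ω
  L: Z = jωL = j·2953·0.00246 = 0 + j7.265 Ω
Step 3 — Series combination: Z_total = R + L = 51.3 + j7.265 Ω = 51.81∠8.1° Ω.
Step 4 — Source phasor: V = 92.6∠-145.9° V = -76.68 - j51.92 V.
Step 5 — Ohm's law: I = V / Z_total = (-76.68 - j51.92) / (51.3 + j7.265) = -1.606 - j0.7846 A.
Step 6 — Convert to polar: |I| = 1.787 A, ∠I = -154.0°.

I = 1.787∠-154.0° A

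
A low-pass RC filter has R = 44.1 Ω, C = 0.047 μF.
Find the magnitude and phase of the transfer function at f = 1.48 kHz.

Step 1 — Angular frequency: ω = 2π·1480 = 9299 rad/s.
Step 2 — Transfer function: H(jω) = 1/(1 + jωRC).
Step 3 — Denominator: 1 + jωRC = 1 + j·9299·44.1·4.7e-08 = 1 + j0.01927.
Step 4 — H = 0.9996 - j0.01927.
Step 5 — Magnitude: |H| = 0.9998 (-0.0 dB); phase: φ = -1.1°.

|H| = 0.9998 (-0.0 dB), φ = -1.1°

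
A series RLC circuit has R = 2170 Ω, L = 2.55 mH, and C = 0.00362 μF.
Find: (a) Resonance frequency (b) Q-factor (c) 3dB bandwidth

Step 1 — Resonance: ω₀ = 1/√(LC) = 1/√(0.00255·3.62e-09) = 3.291e+05 rad/s.
Step 2 — f₀ = ω₀/(2π) = 5.238e+04 Hz.
Step 3 — Series Q: Q = ω₀L/R = 3.291e+05·0.00255/2170 = 0.3868.
Step 4 — Bandwidth: Δω = ω₀/Q = 8.51e+05 rad/s; BW = Δω/(2π) = 1.354e+05 Hz.

(a) f₀ = 5.238e+04 Hz  (b) Q = 0.3868  (c) BW = 1.354e+05 Hz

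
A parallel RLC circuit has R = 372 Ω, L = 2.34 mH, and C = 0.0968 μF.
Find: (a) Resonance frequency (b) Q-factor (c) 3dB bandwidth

Step 1 — Resonance: ω₀ = 1/√(LC) = 1/√(0.00234·9.68e-08) = 6.644e+04 rad/s.
Step 2 — f₀ = ω₀/(2π) = 1.057e+04 Hz.
Step 3 — Parallel Q: Q = R/(ω₀L) = 372/(6.644e+04·0.00234) = 2.393.
Step 4 — Bandwidth: Δω = ω₀/Q = 2.777e+04 rad/s; BW = Δω/(2π) = 4420 Hz.

(a) f₀ = 1.057e+04 Hz  (b) Q = 2.393  (c) BW = 4420 Hz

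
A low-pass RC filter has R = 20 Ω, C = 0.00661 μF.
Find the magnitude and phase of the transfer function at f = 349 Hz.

Step 1 — Angular frequency: ω = 2π·349 = 2193 rad/s.
Step 2 — Transfer function: H(jω) = 1/(1 + jωRC).
Step 3 — Denominator: 1 + jωRC = 1 + j·2193·20·6.61e-09 = 1 + j0.0002899.
Step 4 — H = 1 - j0.0002899.
Step 5 — Magnitude: |H| = 1 (-0.0 dB); phase: φ = -0.0°.

|H| = 1 (-0.0 dB), φ = -0.0°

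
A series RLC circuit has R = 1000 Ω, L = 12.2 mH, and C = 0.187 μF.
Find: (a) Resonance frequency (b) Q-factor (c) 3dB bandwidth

Step 1 — Resonance condition Im(Z)=0 gives ω₀ = 1/√(LC).
Step 2 — ω₀ = 1/√(0.0122·1.87e-07) = 2.094e+04 rad/s.
Step 3 — f₀ = ω₀/(2π) = 3332 Hz.
Step 4 — Series Q: Q = ω₀L/R = 2.094e+04·0.0122/1000 = 0.2554.
Step 5 — 3dB bandwidth: Δω = ω₀/Q = 8.197e+04 rad/s; BW = Δω/(2π) = 1.305e+04 Hz.

(a) f₀ = 3332 Hz  (b) Q = 0.2554  (c) BW = 1.305e+04 Hz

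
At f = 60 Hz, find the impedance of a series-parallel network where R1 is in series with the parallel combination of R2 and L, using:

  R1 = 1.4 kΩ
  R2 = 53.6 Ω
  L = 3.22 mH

Step 1 — Angular frequency: ω = 2π·f = 2π·60 = 377 rad/s.
Step 2 — Component impedances:
  R1: Z = R = 1400 Ω
  R2: Z = R = 53.6 Ω
  L: Z = jωL = j·377·0.00322 = 0 + j1.214 Ω
Step 3 — Parallel branch: R2 || L = 1/(1/R2 + 1/L) = 0.02748 + j1.213 Ω.
Step 4 — Series with R1: Z_total = R1 + (R2 || L) = 1400 + j1.213 Ω = 1400∠0.0° Ω.

Z = 1400 + j1.213 Ω = 1400∠0.0° Ω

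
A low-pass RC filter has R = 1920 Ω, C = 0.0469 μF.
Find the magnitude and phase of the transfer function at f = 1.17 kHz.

Step 1 — Angular frequency: ω = 2π·1170 = 7351 rad/s.
Step 2 — Transfer function: H(jω) = 1/(1 + jωRC).
Step 3 — Denominator: 1 + jωRC = 1 + j·7351·1920·4.69e-08 = 1 + j0.662.
Step 4 — H = 0.6953 - j0.4603.
Step 5 — Magnitude: |H| = 0.8339 (-1.6 dB); phase: φ = -33.5°.

|H| = 0.8339 (-1.6 dB), φ = -33.5°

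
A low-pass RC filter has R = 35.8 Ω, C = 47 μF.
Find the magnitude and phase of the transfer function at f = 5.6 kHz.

Step 1 — Angular frequency: ω = 2π·5600 = 3.519e+04 rad/s.
Step 2 — Transfer function: H(jω) = 1/(1 + jωRC).
Step 3 — Denominator: 1 + jωRC = 1 + j·3.519e+04·35.8·4.7e-05 = 1 + j59.2.
Step 4 — H = 0.0002852 - j0.01689.
Step 5 — Magnitude: |H| = 0.01689 (-35.4 dB); phase: φ = -89.0°.

|H| = 0.01689 (-35.4 dB), φ = -89.0°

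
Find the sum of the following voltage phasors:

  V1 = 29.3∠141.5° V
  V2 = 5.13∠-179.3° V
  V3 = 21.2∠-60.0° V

Step 1 — Convert each phasor to rectangular form:
  V1 = 29.3·(cos(141.5°) + j·sin(141.5°)) = -22.93 + j18.24 V
  V2 = 5.13·(cos(-179.3°) + j·sin(-179.3°)) = -5.13 - j0.06267 V
  V3 = 21.2·(cos(-60.0°) + j·sin(-60.0°)) = 10.6 - j18.36 V
Step 2 — Sum components: V_total = -17.46 - j0.1827 V.
Step 3 — Convert to polar: |V_total| = 17.46 V, ∠V_total = -179.4°.

V_total = 17.46∠-179.4° V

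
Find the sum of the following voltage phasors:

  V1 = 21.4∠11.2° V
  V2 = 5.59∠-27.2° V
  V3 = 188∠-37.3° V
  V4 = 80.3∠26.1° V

Step 1 — Convert each phasor to rectangular form:
  V1 = 21.4·(cos(11.2°) + j·sin(11.2°)) = 20.99 + j4.157 V
  V2 = 5.59·(cos(-27.2°) + j·sin(-27.2°)) = 4.972 - j2.555 V
  V3 = 188·(cos(-37.3°) + j·sin(-37.3°)) = 149.5 - j113.9 V
  V4 = 80.3·(cos(26.1°) + j·sin(26.1°)) = 72.11 + j35.33 V
Step 2 — Sum components: V_total = 247.6 - j77 V.
Step 3 — Convert to polar: |V_total| = 259.3 V, ∠V_total = -17.3°.

V_total = 259.3∠-17.3° V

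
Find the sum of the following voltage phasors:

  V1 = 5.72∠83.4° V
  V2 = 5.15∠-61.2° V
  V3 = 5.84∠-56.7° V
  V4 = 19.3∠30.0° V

Step 1 — Convert each phasor to rectangular form:
  V1 = 5.72·(cos(83.4°) + j·sin(83.4°)) = 0.6574 + j5.682 V
  V2 = 5.15·(cos(-61.2°) + j·sin(-61.2°)) = 2.481 - j4.513 V
  V3 = 5.84·(cos(-56.7°) + j·sin(-56.7°)) = 3.206 - j4.881 V
  V4 = 19.3·(cos(30.0°) + j·sin(30.0°)) = 16.71 + j9.65 V
Step 2 — Sum components: V_total = 23.06 + j5.938 V.
Step 3 — Convert to polar: |V_total| = 23.81 V, ∠V_total = 14.4°.

V_total = 23.81∠14.4° V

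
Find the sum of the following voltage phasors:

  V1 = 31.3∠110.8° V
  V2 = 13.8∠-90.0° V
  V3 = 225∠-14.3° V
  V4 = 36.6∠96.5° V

Step 1 — Convert each phasor to rectangular form:
  V1 = 31.3·(cos(110.8°) + j·sin(110.8°)) = -11.11 + j29.26 V
  V2 = 13.8·(cos(-90.0°) + j·sin(-90.0°)) = 0 - j13.8 V
  V3 = 225·(cos(-14.3°) + j·sin(-14.3°)) = 218 - j55.57 V
  V4 = 36.6·(cos(96.5°) + j·sin(96.5°)) = -4.143 + j36.36 V
Step 2 — Sum components: V_total = 202.8 - j3.75 V.
Step 3 — Convert to polar: |V_total| = 202.8 V, ∠V_total = -1.1°.

V_total = 202.8∠-1.1° V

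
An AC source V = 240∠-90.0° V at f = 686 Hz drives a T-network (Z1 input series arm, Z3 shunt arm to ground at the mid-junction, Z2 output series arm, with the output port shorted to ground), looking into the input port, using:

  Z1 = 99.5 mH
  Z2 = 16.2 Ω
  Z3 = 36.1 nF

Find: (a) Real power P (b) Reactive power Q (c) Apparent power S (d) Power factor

Step 1 — Angular frequency: ω = 2π·f = 2π·686 = 4310 rad/s.
Step 2 — Component impedances:
  Z1: Z = jωL = j·4310·0.0995 = 0 + j428.9 Ω
  Z2: Z = R = 16.2 Ω
  Z3: Z = 1/(jωC) = -j/(ω·C) = 0 - j6427 Ω
Step 3 — With the output port shorted to ground, the output series arm Z2 runs from the junction to ground; the shunt arm Z3 also runs from the junction to ground. They appear in parallel: Z3 || Z2 = 16.2 - j0.04084 Ω.
Step 4 — Series with input arm Z1: Z_in = Z1 + (Z3 || Z2) = 16.2 + j428.8 Ω = 429.1∠87.8° Ω.
Step 5 — Source phasor: V = 240∠-90.0° V = 0 - j240 V.
Step 6 — Current: I = V / Z = -0.5589 - j0.02111 A = 0.5593∠-177.8° A.
Step 7 — Complex power: S = V·I* = 5.067 + j134.1 VA.
Step 8 — Real power: P = Re(S) = 5.067 W.
Step 9 — Reactive power: Q = Im(S) = 134.1 VAR.
Step 10 — Apparent power: |S| = 134.2 VA.
Step 11 — Power factor: PF = P/|S| = 0.03775 (lagging).

(a) P = 5.067 W  (b) Q = 134.1 VAR  (c) S = 134.2 VA  (d) PF = 0.03775 (lagging)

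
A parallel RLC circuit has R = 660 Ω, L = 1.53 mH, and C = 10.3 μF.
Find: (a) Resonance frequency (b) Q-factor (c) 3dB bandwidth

Step 1 — Resonance: ω₀ = 1/√(LC) = 1/√(0.00153·1.03e-05) = 7966 rad/s.
Step 2 — f₀ = ω₀/(2π) = 1268 Hz.
Step 3 — Parallel Q: Q = R/(ω₀L) = 660/(7966·0.00153) = 54.15.
Step 4 — Bandwidth: Δω = ω₀/Q = 147.1 rad/s; BW = Δω/(2π) = 23.41 Hz.

(a) f₀ = 1268 Hz  (b) Q = 54.15  (c) BW = 23.41 Hz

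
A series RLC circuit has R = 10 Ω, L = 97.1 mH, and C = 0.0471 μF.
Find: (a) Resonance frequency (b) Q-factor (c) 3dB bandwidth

Step 1 — Resonance condition Im(Z)=0 gives ω₀ = 1/√(LC).
Step 2 — ω₀ = 1/√(0.0971·4.71e-08) = 1.479e+04 rad/s.
Step 3 — f₀ = ω₀/(2π) = 2353 Hz.
Step 4 — Series Q: Q = ω₀L/R = 1.479e+04·0.0971/10 = 143.6.
Step 5 — 3dB bandwidth: Δω = ω₀/Q = 103 rad/s; BW = Δω/(2π) = 16.39 Hz.

(a) f₀ = 2353 Hz  (b) Q = 143.6  (c) BW = 16.39 Hz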